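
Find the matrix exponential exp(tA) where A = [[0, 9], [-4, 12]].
A has Jordan form J = [[6, 1], [0, 6]] with A = PJP^{-1}, so e^{tA} = P e^{tJ} P^{-1}.

For a Jordan block J_k(λ), e^{tJ_k(λ)} = e^{λt} · (I + tN + t^2 N^2/2! + ... + t^{k-1} N^{k-1}/(k-1)!) where N is the nilpotent superdiagonal part.

Assembling the blocks and conjugating back gives the entries of e^{tA} as shown above.

e^{tA} = [[(1 - 6*t)*e^{6*t}, 9*t*e^{6*t}], [-4*t*e^{6*t}, (6*t + 1)*e^{6*t}]]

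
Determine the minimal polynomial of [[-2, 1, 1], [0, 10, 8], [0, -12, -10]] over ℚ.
The characteristic polynomial factors as (x - 2)(x + 2)^2. The minimal polynomial is ∏(x - λ)^{k_λ} where k_λ is the size of the largest Jordan block at λ.

For λ = -2: rank(A + 2I) = 2, and the largest Jordan block has size 2 (the smallest k with rank((A + 2I)^k) = rank((A + 2I)^(k+1))).
For λ = 2: rank(A - 2I) = 2, and the largest Jordan block has size 1 (the smallest k with rank((A - 2I)^k) = rank((A - 2I)^(k+1))).

So m_A(x) = (x - 2)(x + 2)^2.

m_A(x) = (x - 2)(x + 2)^2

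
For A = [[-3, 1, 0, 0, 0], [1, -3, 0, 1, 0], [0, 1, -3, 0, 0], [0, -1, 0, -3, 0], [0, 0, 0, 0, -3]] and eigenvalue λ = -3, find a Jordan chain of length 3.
We seek v_1 ∈ ker((A + 3I)^3) \ ker((A + 3I)^2), then set v_{i+1} = (A + 3I) v_i.

One such chain is v_1 = [[0, 0, 1, 1, 0]]^T, v_2 = [[0, 1, 0, 0, 0]]^T, v_3 = [[1, 0, 1, -1, 0]]^T. Check: (A + 3I) v_3 = [[0, 0, 0, 0, 0]]^T = 0.

v_1 = [[0, 0, 1, 1, 0]]^T, v_2 = [[0, 1, 0, 0, 0]]^T, v_3 = [[1, 0, 1, -1, 0]]^T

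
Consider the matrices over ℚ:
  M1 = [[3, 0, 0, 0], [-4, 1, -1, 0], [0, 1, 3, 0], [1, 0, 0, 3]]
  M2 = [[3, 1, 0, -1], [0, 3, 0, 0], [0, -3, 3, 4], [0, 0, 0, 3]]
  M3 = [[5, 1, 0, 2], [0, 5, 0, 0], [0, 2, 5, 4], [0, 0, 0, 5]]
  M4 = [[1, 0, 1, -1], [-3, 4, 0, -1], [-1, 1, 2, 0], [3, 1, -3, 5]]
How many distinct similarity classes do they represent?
Characteristic polynomials: χ_{M1} = (x - 3)^2(x - 2)^2, χ_{M2} = (x - 3)^4, χ_{M3} = (x - 5)^4, χ_{M4} = (x - 3)^4.

{M1}: invariant factors (x - 3)^2(x - 2)^2.

{M2, M4}: invariant factors (x - 3)^2, (x - 3)^2.

{M3}: invariant factors x - 5, x - 5, (x - 5)^2.

Matrices are similar if and only if their invariant-factor lists agree; the partition into similarity classes is {M1}, {M2, M4}, {M3}.

3 classes: {M1}, {M2, M4}, {M3}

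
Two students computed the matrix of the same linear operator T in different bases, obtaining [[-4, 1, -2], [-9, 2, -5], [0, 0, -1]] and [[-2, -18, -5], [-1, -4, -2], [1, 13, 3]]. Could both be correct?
Yes.

Two matrices over a field are similar if and only if they have the same invariant factors.

Both A and B have characteristic polynomial (x + 1)^3 and minimal polynomial (x + 1)^3. Computing further, both have invariant factors (x + 1)^3. Hence A and B are similar.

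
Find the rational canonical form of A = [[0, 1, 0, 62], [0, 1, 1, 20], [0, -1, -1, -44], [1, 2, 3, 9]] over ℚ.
The invariant factors of A (the non-unit diagonal entries of the Smith normal form of xI - A over ℚ[x]) are (x - 3)(x - 2)^3, each dividing the next. The characteristic polynomial is their product, (x - 3)(x - 2)^3.

The rational canonical form is the block-diagonal matrix of companion matrices C(f_i):
R = [[0, 0, 0, -24], [1, 0, 0, 44], [0, 1, 0, -30], [0, 0, 1, 9]].

R = [[0, 0, 0, -24], [1, 0, 0, 44], [0, 1, 0, -30], [0, 0, 1, 9]]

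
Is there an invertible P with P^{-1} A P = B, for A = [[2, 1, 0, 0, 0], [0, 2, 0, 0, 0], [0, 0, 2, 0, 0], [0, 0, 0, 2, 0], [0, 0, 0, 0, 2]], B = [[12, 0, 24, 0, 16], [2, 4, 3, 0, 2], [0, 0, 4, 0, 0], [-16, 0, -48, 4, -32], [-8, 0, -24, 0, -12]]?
No.

trace(A) = 10 but trace(B) = 12. The trace is a similarity invariant, so A and B are not similar.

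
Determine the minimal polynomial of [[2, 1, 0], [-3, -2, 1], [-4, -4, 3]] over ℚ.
m_A(x) = (x - 1)^3

The characteristic polynomial factors as (x - 1)^3. The minimal polynomial is ∏(x - λ)^{k_λ} where k_λ is the size of the largest Jordan block at λ.

For λ = 1: rank(A - I) = 2, and the largest Jordan block has size 3 (the smallest k with rank((A - I)^k) = rank((A - I)^(k+1))).

So m_A(x) = (x - 1)^3.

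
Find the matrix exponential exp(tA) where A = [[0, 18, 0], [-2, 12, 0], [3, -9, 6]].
e^{tA} = [[(1 - 6*t)*e^{6*t}, 18*t*e^{6*t}, 0], [-2*t*e^{6*t}, (6*t + 1)*e^{6*t}, 0], [3*t*e^{6*t}, -9*t*e^{6*t}, e^{6*t}]]

A has Jordan form J = [[6, 1, 0], [0, 6, 0], [0, 0, 6]] with A = PJP^{-1}, so e^{tA} = P e^{tJ} P^{-1}.

For a Jordan block J_k(λ), e^{tJ_k(λ)} = e^{λt} · (I + tN + t^2 N^2/2! + ... + t^{k-1} N^{k-1}/(k-1)!) where N is the nilpotent superdiagonal part.

Assembling the blocks and conjugating back gives the entries of e^{tA} as shown above.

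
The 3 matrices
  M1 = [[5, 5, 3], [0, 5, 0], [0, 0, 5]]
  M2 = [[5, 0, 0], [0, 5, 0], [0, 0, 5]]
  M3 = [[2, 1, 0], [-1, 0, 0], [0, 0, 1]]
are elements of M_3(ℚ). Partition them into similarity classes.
3 classes: {M1}, {M2}, {M3}

Characteristic polynomials: χ_{M1} = (x - 5)^3, χ_{M2} = (x - 5)^3, χ_{M3} = (x - 1)^3.

{M1}: invariant factors x - 5, (x - 5)^2.

{M2}: invariant factors x - 5, x - 5, x - 5.

{M3}: invariant factors x - 1, (x - 1)^2.

Matrices are similar if and only if their invariant-factor lists agree; the partition into similarity classes is {M1}, {M2}, {M3}.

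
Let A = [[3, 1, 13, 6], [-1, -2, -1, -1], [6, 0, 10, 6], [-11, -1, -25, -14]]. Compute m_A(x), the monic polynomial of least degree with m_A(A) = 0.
m_A(x) = (x - 4)(x + 2)^2(x + 3)

The characteristic polynomial factors as (x - 4)(x + 2)^2(x + 3). The minimal polynomial is ∏(x - λ)^{k_λ} where k_λ is the size of the largest Jordan block at λ.

For λ = -3: rank(A + 3I) = 3, and the largest Jordan block has size 1 (the smallest k with rank((A + 3I)^k) = rank((A + 3I)^(k+1))).
For λ = -2: rank(A + 2I) = 3, and the largest Jordan block has size 2 (the smallest k with rank((A + 2I)^k) = rank((A + 2I)^(k+1))).
For λ = 4: rank(A - 4I) = 3, and the largest Jordan block has size 1 (the smallest k with rank((A - 4I)^k) = rank((A - 4I)^(k+1))).

So m_A(x) = (x - 4)(x + 2)^2(x + 3).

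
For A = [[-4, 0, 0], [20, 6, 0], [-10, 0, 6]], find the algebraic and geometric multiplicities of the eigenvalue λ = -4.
The characteristic polynomial is (x - 6)^2(x + 4), so the factor x + 4 appears with exponent 1: the algebraic multiplicity is 1.

rank(A + 4I) = 2, so the eigenspace has dimension 3 - 2 = 1: the geometric multiplicity is 1.

algebraic multiplicity 1, geometric multiplicity 1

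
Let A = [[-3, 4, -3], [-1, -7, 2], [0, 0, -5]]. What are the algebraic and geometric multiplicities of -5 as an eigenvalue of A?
algebraic multiplicity 3, geometric multiplicity 1

The characteristic polynomial is (x + 5)^3, so the factor x + 5 appears with exponent 3: the algebraic multiplicity is 3.

rank(A + 5I) = 2, so the eigenspace has dimension 3 - 2 = 1: the geometric multiplicity is 1.

Since 1 < 3, A is not diagonalizable.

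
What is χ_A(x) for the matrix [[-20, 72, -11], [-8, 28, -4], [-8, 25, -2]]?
xI - A = [[x + 20, -72, 11], [8, x - 28, 4], [8, -25, x + 2]].

Expanding det(xI - A) along the first row:
det(xI - A) = + (x + 20)·det([[x - 28, 4], [-25, x + 2]]) - (-72)·det([[8, 4], [8, x + 2]]) + (11)·det([[8, x - 28], [8, -25]]).

Evaluating gives χ_A(x) = x^3 - 6x^2 + 12x - 8 = (x - 2)^3.

χ_A(x) = (x - 2)^3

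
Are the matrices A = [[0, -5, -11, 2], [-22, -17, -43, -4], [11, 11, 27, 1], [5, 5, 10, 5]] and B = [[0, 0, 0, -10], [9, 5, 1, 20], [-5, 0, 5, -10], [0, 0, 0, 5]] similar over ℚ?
No.

Both have characteristic polynomial x(x - 5)^3, but the minimal polynomial of A is x(x - 5)^3 while the minimal polynomial of B is x(x - 5)^2. The minimal polynomial is a similarity invariant, so A and B are not similar.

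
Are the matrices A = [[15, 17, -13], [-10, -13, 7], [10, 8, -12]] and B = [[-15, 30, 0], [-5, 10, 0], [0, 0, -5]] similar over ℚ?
No.

Both have characteristic polynomial x(x + 5)^2, but the minimal polynomial of A is x(x + 5)^2 while the minimal polynomial of B is x(x + 5). The minimal polynomial is a similarity invariant, so A and B are not similar.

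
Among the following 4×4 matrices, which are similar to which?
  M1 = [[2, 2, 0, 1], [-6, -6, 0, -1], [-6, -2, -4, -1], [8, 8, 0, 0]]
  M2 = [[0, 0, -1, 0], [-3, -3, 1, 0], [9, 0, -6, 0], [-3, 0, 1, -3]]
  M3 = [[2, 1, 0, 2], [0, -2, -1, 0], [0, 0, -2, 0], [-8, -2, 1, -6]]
3 classes: {M1}, {M2}, {M3}

Characteristic polynomials: χ_{M1} = x^2(x + 4)^2, χ_{M2} = (x + 3)^4, χ_{M3} = (x + 2)^4.

{M1}: invariant factors x + 4, x^2(x + 4).

{M2}: invariant factors x + 3, x + 3, (x + 3)^2.

{M3}: invariant factors x + 2, (x + 2)^3.

Matrices are similar if and only if their invariant-factor lists agree; the partition into similarity classes is {M1}, {M2}, {M3}.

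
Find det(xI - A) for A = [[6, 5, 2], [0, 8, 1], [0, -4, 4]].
χ_A(x) = (x - 6)^3

xI - A = [[x - 6, -5, -2], [0, x - 8, -1], [0, 4, x - 4]].

Expanding det(xI - A) along the first row:
det(xI - A) = + (x - 6)·det([[x - 8, -1], [4, x - 4]]) - (-5)·det([[0, -1], [0, x - 4]]) + (-2)·det([[0, x - 8], [0, 4]]).

Evaluating gives χ_A(x) = x^3 - 18x^2 + 108x - 216 = (x - 6)^3.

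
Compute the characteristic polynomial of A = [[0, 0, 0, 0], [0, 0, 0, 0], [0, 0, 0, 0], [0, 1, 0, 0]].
xI - A = [[x, 0, 0, 0], [0, x, 0, 0], [0, 0, x, 0], [0, -1, 0, x]].

Expanding det(xI - A) along the first row:
det(xI - A) = + (x)·det([[x, 0, 0], [0, x, 0], [-1, 0, x]]) - (0)·det([[0, 0, 0], [0, x, 0], [0, 0, x]]) + (0)·det([[0, x, 0], [0, 0, 0], [0, -1, x]]) - (0)·det([[0, x, 0], [0, 0, x], [0, -1, 0]]).

Evaluating gives χ_A(x) = x^4.

χ_A(x) = x^4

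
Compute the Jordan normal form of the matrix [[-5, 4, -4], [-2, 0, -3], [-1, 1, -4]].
J = [[-3, 1, 0], [0, -3, 1], [0, 0, -3]]

The characteristic polynomial is det(xI - A) = (x + 3)^3, so the eigenvalues are -3 (algebraic multiplicity 3).

For λ = -3: rank(A + 3I) = 2, rank((A + 3I)^2) = 1, rank((A + 3I)^3) = 0. The eigenspace has dimension 3 - 2 = 1, so there is 1 Jordan block; the rank sequence gives block sizes [3].

Assembling the blocks gives the Jordan form J above.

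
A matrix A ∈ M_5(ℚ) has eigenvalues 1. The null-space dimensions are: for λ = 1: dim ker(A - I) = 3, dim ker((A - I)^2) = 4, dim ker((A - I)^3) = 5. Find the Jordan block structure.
Jordan blocks: (1, 3), (1, 1), (1, 1)

λ = 1: successive nullity increments [3, 1, 1] count blocks of size ≥ k; block sizes are [3, 1, 1].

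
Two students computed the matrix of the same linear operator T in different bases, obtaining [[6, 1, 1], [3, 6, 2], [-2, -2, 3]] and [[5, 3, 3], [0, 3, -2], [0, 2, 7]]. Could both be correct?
No.

Both have characteristic polynomial (x - 5)^3, but the minimal polynomial of A is (x - 5)^3 while the minimal polynomial of B is (x - 5)^2. The minimal polynomial is a similarity invariant, so A and B are not similar.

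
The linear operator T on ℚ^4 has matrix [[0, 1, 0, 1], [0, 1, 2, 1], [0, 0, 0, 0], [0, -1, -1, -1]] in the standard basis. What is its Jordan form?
J = [[0, 1, 0, 0], [0, 0, 1, 0], [0, 0, 0, 0], [0, 0, 0, 0]]

The characteristic polynomial is det(xI - A) = x^4, so the eigenvalues are 0 (algebraic multiplicity 4).

For λ = 0: rank(A) = 2, rank(A^2) = 1, rank(A^3) = 0. The eigenspace has dimension 4 - 2 = 2, so there are 2 Jordan blocks; the rank sequence gives block sizes [3, 1].

Assembling the blocks gives the Jordan form J above.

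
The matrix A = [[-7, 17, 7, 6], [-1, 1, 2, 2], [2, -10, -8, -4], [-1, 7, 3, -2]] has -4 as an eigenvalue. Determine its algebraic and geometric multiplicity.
The characteristic polynomial is (x + 4)^4, so the factor x + 4 appears with exponent 4: the algebraic multiplicity is 4.

rank(A + 4I) = 2, so the eigenspace has dimension 4 - 2 = 2: the geometric multiplicity is 2.

Since 2 < 4, A is not diagonalizable.

algebraic multiplicity 4, geometric multiplicity 2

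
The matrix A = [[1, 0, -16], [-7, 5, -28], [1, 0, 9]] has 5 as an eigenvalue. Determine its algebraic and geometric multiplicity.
The characteristic polynomial is (x - 5)^3, so the factor x - 5 appears with exponent 3: the algebraic multiplicity is 3.

rank(A - 5I) = 1, so the eigenspace has dimension 3 - 1 = 2: the geometric multiplicity is 2.

Since 2 < 3, A is not diagonalizable.

algebraic multiplicity 3, geometric multiplicity 2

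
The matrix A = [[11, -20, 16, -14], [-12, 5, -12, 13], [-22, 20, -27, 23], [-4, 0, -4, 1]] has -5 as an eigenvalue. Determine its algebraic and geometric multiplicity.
algebraic multiplicity 3, geometric multiplicity 2

The characteristic polynomial is (x - 5)(x + 5)^3, so the factor x + 5 appears with exponent 3: the algebraic multiplicity is 3.

rank(A + 5I) = 2, so the eigenspace has dimension 4 - 2 = 2: the geometric multiplicity is 2.

Since 2 < 3, A is not diagonalizable.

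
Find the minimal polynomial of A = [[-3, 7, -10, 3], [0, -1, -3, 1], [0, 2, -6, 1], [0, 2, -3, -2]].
The characteristic polynomial factors as (x + 3)^4. The minimal polynomial is ∏(x - λ)^{k_λ} where k_λ is the size of the largest Jordan block at λ.

For λ = -3: rank(A + 3I) = 2, and the largest Jordan block has size 2 (the smallest k with rank((A + 3I)^k) = rank((A + 3I)^(k+1))).

So m_A(x) = (x + 3)^2.

m_A(x) = (x + 3)^2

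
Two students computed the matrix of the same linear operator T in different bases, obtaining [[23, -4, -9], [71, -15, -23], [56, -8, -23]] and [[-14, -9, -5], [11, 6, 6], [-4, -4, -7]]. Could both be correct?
Two matrices over a field are similar if and only if they have the same invariant factors.

Both A and B have characteristic polynomial (x + 5)^3 and minimal polynomial (x + 5)^3. Computing further, both have invariant factors (x + 5)^3. Hence A and B are similar.

Yes.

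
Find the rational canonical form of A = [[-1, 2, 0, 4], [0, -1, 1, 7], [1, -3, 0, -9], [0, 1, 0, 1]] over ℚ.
R = [[0, 0, 0, -4], [1, 0, 0, 1], [0, 1, 0, 5], [0, 0, 1, -1]]

The invariant factors of A (the non-unit diagonal entries of the Smith normal form of xI - A over ℚ[x]) are (x - 1)(x + 1)(x^2 + x - 4), each dividing the next. The characteristic polynomial is their product, (x - 1)(x + 1)(x^2 + x - 4).

The rational canonical form is the block-diagonal matrix of companion matrices C(f_i):
R = [[0, 0, 0, -4], [1, 0, 0, 1], [0, 1, 0, 5], [0, 0, 1, -1]].

Note the characteristic polynomial does not split into linear factors over ℚ, so A has no Jordan form over ℚ; the rational canonical form exists over any field.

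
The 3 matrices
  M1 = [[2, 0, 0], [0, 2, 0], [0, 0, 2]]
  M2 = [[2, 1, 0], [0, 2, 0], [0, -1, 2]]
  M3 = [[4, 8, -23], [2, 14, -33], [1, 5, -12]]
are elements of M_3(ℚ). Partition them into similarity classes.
Characteristic polynomials: χ_{M1} = (x - 2)^3, χ_{M2} = (x - 2)^3, χ_{M3} = (x - 2)^3.

{M1}: invariant factors x - 2, x - 2, x - 2.

{M2}: invariant factors x - 2, (x - 2)^2.

{M3}: invariant factors (x - 2)^3.

Matrices are similar if and only if their invariant-factor lists agree; the partition into similarity classes is {M1}, {M2}, {M3}.

3 classes: {M1}, {M2}, {M3}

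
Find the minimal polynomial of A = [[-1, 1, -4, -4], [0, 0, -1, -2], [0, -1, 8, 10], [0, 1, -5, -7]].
m_A(x) = (x - 3)(x + 1)^3

The characteristic polynomial factors as (x - 3)(x + 1)^3. The minimal polynomial is ∏(x - λ)^{k_λ} where k_λ is the size of the largest Jordan block at λ.

For λ = -1: rank(A + I) = 3, and the largest Jordan block has size 3 (the smallest k with rank((A + I)^k) = rank((A + I)^(k+1))).
For λ = 3: rank(A - 3I) = 3, and the largest Jordan block has size 1 (the smallest k with rank((A - 3I)^k) = rank((A - 3I)^(k+1))).

So m_A(x) = (x - 3)(x + 1)^3.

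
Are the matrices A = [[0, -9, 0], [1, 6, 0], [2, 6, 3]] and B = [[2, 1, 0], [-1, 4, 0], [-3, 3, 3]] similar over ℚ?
Yes.

Two matrices over a field are similar if and only if they have the same invariant factors.

Both A and B have characteristic polynomial (x - 3)^3 and minimal polynomial (x - 3)^2. Computing further, both have invariant factors x - 3, (x - 3)^2. Hence A and B are similar.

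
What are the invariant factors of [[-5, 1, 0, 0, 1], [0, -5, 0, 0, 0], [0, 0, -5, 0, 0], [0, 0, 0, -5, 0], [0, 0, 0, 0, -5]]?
x + 5, x + 5, x + 5, (x + 5)^2

The Jordan structure of A has elementary divisors (x + 5)^2, (x + 5), (x + 5), (x + 5). Arranging the block sizes at each eigenvalue in decreasing order and taking row products gives the invariant factors.

Invariant factors (smallest first, each dividing the next): x + 5, x + 5, x + 5, (x + 5)^2.

Check: the last factor (x + 5)^2 is the minimal polynomial, and the product (x + 5)^5 is the characteristic polynomial.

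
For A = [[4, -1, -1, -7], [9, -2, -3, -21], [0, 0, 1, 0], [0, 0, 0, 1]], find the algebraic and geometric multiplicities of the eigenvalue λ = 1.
algebraic multiplicity 4, geometric multiplicity 3

The characteristic polynomial is (x - 1)^4, so the factor x - 1 appears with exponent 4: the algebraic multiplicity is 4.

rank(A - I) = 1, so the eigenspace has dimension 4 - 1 = 3: the geometric multiplicity is 3.

Since 3 < 4, A is not diagonalizable.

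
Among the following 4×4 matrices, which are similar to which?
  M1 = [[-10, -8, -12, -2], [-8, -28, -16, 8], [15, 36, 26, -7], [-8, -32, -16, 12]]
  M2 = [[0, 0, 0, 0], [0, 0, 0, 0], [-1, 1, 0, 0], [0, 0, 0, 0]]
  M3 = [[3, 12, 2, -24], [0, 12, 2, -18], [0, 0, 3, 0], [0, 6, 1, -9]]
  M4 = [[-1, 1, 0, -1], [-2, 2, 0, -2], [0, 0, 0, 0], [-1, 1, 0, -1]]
Characteristic polynomials: χ_{M1} = (x - 4)^2(x + 4)^2, χ_{M2} = x^4, χ_{M3} = x(x - 3)^3, χ_{M4} = x^4.

{M1}: invariant factors x - 4, (x - 4)(x + 4)^2.

{M2, M4}: invariant factors x, x, x^2.

{M3}: invariant factors x - 3, x(x - 3)^2.

Matrices are similar if and only if their invariant-factor lists agree; the partition into similarity classes is {M1}, {M2, M4}, {M3}.

3 classes: {M1}, {M2, M4}, {M3}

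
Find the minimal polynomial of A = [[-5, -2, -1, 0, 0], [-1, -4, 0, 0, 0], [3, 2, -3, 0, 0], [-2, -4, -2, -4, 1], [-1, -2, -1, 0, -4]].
The characteristic polynomial factors as (x + 4)^5. The minimal polynomial is ∏(x - λ)^{k_λ} where k_λ is the size of the largest Jordan block at λ.

For λ = -4: rank(A + 4I) = 3, and the largest Jordan block has size 3 (the smallest k with rank((A + 4I)^k) = rank((A + 4I)^(k+1))).

So m_A(x) = (x + 4)^3.

m_A(x) = (x + 4)^3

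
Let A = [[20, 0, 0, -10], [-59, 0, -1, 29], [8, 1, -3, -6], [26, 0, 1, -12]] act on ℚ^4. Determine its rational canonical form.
The invariant factors of A (the non-unit diagonal entries of the Smith normal form of xI - A over ℚ[x]) are (x - 5)(x^3 + 3x - 2), each dividing the next. The characteristic polynomial is their product, (x - 5)(x^3 + 3x - 2).

The rational canonical form is the block-diagonal matrix of companion matrices C(f_i):
R = [[0, 0, 0, -10], [1, 0, 0, 17], [0, 1, 0, -3], [0, 0, 1, 5]].

Note the characteristic polynomial does not split into linear factors over ℚ, so A has no Jordan form over ℚ; the rational canonical form exists over any field.

R = [[0, 0, 0, -10], [1, 0, 0, 17], [0, 1, 0, -3], [0, 0, 1, 5]]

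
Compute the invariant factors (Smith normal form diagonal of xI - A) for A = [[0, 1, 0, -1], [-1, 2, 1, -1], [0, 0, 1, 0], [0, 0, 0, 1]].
The Jordan structure of A has elementary divisors (x - 1)^3, (x - 1). Arranging the block sizes at each eigenvalue in decreasing order and taking row products gives the invariant factors.

Invariant factors (smallest first, each dividing the next): x - 1, (x - 1)^3.

Check: the last factor (x - 1)^3 is the minimal polynomial, and the product (x - 1)^4 is the characteristic polynomial.

x - 1, (x - 1)^3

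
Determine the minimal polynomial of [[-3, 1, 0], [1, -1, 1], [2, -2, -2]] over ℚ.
The characteristic polynomial factors as (x + 2)^3. The minimal polynomial is ∏(x - λ)^{k_λ} where k_λ is the size of the largest Jordan block at λ.

For λ = -2: rank(A + 2I) = 2, and the largest Jordan block has size 3 (the smallest k with rank((A + 2I)^k) = rank((A + 2I)^(k+1))).

So m_A(x) = (x + 2)^3.

m_A(x) = (x + 2)^3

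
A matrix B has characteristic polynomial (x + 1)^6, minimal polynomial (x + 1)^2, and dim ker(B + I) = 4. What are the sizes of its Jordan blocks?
Jordan blocks: (-1, 2), (-1, 2), (-1, 1), (-1, 1)

λ = -1: algebraic multiplicity 6 (exponent in χ_B), largest block size 2 (exponent in m_B), 4 blocks (geometric multiplicity). These force block sizes [2, 2, 1, 1].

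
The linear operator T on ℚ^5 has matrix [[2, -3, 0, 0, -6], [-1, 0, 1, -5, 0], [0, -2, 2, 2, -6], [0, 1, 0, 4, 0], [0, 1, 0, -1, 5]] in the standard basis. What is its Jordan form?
The characteristic polynomial is det(xI - A) = (x - 5)(x - 2)^4, so the eigenvalues are 2 (algebraic multiplicity 4), 5 (algebraic multiplicity 1).

For λ = 2: rank(A - 2I) = 3, rank((A - 2I)^2) = 2, rank((A - 2I)^3) = 1. The eigenspace has dimension 5 - 3 = 2, so there are 2 Jordan blocks; the rank sequence gives block sizes [3, 1].

For λ = 5: algebraic multiplicity 1 gives one 1×1 block.

Assembling the blocks gives the Jordan form J above.

J = [[2, 1, 0, 0, 0], [0, 2, 1, 0, 0], [0, 0, 2, 0, 0], [0, 0, 0, 2, 0], [0, 0, 0, 0, 5]]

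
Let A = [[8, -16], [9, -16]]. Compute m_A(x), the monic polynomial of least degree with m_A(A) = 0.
m_A(x) = (x + 4)^2

The characteristic polynomial factors as (x + 4)^2. The minimal polynomial is ∏(x - λ)^{k_λ} where k_λ is the size of the largest Jordan block at λ.

For λ = -4: rank(A + 4I) = 1, and the largest Jordan block has size 2 (the smallest k with rank((A + 4I)^k) = rank((A + 4I)^(k+1))).

So m_A(x) = (x + 4)^2.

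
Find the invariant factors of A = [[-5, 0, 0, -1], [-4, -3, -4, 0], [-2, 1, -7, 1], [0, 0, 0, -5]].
(x + 5)^2, (x + 5)^2

The Jordan structure of A has elementary divisors (x + 5)^2, (x + 5)^2. Arranging the block sizes at each eigenvalue in decreasing order and taking row products gives the invariant factors.

Invariant factors (smallest first, each dividing the next): (x + 5)^2, (x + 5)^2.

Check: the last factor (x + 5)^2 is the minimal polynomial, and the product (x + 5)^4 is the characteristic polynomial.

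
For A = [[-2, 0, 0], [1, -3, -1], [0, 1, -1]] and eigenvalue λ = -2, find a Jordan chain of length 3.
We seek v_1 ∈ ker((A + 2I)^3) \ ker((A + 2I)^2), then set v_{i+1} = (A + 2I) v_i.

One such chain is v_1 = [[1, 0, 0]]^T, v_2 = [[0, 1, 0]]^T, v_3 = [[0, -1, 1]]^T. Check: (A + 2I) v_3 = [[0, 0, 0]]^T = 0.

v_1 = [[1, 0, 0]]^T, v_2 = [[0, 1, 0]]^T, v_3 = [[0, -1, 1]]^T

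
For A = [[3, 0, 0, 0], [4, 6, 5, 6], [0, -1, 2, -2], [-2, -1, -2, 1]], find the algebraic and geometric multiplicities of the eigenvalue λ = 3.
The characteristic polynomial is (x - 3)^4, so the factor x - 3 appears with exponent 4: the algebraic multiplicity is 4.

rank(A - 3I) = 2, so the eigenspace has dimension 4 - 2 = 2: the geometric multiplicity is 2.

Since 2 < 4, A is not diagonalizable.

algebraic multiplicity 4, geometric multiplicity 2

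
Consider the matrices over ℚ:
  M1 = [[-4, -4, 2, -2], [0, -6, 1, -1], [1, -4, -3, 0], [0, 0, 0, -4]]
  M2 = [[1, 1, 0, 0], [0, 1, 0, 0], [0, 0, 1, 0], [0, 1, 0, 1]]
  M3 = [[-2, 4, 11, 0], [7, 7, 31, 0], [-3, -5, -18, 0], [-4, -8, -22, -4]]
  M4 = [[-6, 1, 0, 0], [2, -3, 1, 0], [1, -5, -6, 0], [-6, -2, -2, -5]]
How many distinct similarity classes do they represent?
Characteristic polynomials: χ_{M1} = (x + 4)^3(x + 5), χ_{M2} = (x - 1)^4, χ_{M3} = (x + 4)^3(x + 5), χ_{M4} = (x + 5)^4.

{M1, M3}: invariant factors x + 4, (x + 4)^2(x + 5).

{M2}: invariant factors x - 1, x - 1, (x - 1)^2.

{M4}: invariant factors x + 5, (x + 5)^3.

Matrices are similar if and only if their invariant-factor lists agree; the partition into similarity classes is {M1, M3}, {M2}, {M4}.

3 classes: {M1, M3}, {M2}, {M4}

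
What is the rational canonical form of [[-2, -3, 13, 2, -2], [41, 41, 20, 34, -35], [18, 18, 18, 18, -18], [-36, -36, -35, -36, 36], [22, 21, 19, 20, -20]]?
R = [[0, -6, 0, 0, 0], [1, 2, 0, 0, 0], [0, 0, 0, 0, -18], [0, 0, 1, 0, 0], [0, 0, 0, 1, -1]]

The invariant factors of A (the non-unit diagonal entries of the Smith normal form of xI - A over ℚ[x]) are x^2 - 2x + 6, (x + 3)(x^2 - 2x + 6), each dividing the next. The characteristic polynomial is their product, (x + 3)(x^2 - 2x + 6)^2.

The rational canonical form is the block-diagonal matrix of companion matrices C(f_i):
R = [[0, -6, 0, 0, 0], [1, 2, 0, 0, 0], [0, 0, 0, 0, -18], [0, 0, 1, 0, 0], [0, 0, 0, 1, -1]].

Note the characteristic polynomial does not split into linear factors over ℚ, so A has no Jordan form over ℚ; the rational canonical form exists over any field.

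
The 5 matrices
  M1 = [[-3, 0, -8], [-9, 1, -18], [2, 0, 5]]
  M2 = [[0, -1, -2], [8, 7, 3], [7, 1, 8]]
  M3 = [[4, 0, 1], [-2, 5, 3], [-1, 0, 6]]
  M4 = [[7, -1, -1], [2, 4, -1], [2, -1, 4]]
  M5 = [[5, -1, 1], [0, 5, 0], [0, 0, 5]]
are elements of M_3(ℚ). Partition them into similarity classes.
3 classes: {M1}, {M2, M3}, {M4, M5}

Characteristic polynomials: χ_{M1} = (x - 1)^3, χ_{M2} = (x - 5)^3, χ_{M3} = (x - 5)^3, χ_{M4} = (x - 5)^3, χ_{M5} = (x - 5)^3.

{M1}: invariant factors x - 1, (x - 1)^2.

{M2, M3}: invariant factors (x - 5)^3.

{M4, M5}: invariant factors x - 5, (x - 5)^2.

Matrices are similar if and only if their invariant-factor lists agree; the partition into similarity classes is {M1}, {M2, M3}, {M4, M5}.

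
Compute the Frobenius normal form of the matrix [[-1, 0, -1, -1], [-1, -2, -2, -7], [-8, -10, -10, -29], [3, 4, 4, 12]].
The invariant factors of A (the non-unit diagonal entries of the Smith normal form of xI - A over ℚ[x]) are x(x - 1)^2(x + 3), each dividing the next. The characteristic polynomial is their product, x(x - 1)^2(x + 3).

The rational canonical form is the block-diagonal matrix of companion matrices C(f_i):
R = [[0, 0, 0, 0], [1, 0, 0, -3], [0, 1, 0, 5], [0, 0, 1, -1]].

R = [[0, 0, 0, 0], [1, 0, 0, -3], [0, 1, 0, 5], [0, 0, 1, -1]]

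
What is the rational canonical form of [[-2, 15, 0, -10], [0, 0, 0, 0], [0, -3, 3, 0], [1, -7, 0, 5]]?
R = [[3, 0, 0, 0], [0, 0, 0, 0], [0, 1, 0, 0], [0, 0, 1, 3]]

The invariant factors of A (the non-unit diagonal entries of the Smith normal form of xI - A over ℚ[x]) are x - 3, x^2(x - 3), each dividing the next. The characteristic polynomial is their product, x^2(x - 3)^2.

The rational canonical form is the block-diagonal matrix of companion matrices C(f_i):
R = [[3, 0, 0, 0], [0, 0, 0, 0], [0, 1, 0, 0], [0, 0, 1, 3]].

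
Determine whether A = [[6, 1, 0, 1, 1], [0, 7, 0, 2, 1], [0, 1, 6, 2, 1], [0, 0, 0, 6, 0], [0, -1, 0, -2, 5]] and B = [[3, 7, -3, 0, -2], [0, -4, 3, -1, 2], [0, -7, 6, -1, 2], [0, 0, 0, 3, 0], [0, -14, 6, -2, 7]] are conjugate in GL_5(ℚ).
trace(A) = 30 but trace(B) = 15. The trace is a similarity invariant, so A and B are not similar.

No.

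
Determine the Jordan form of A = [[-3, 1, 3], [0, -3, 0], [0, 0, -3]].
J = [[-3, 1, 0], [0, -3, 0], [0, 0, -3]]

The characteristic polynomial is det(xI - A) = (x + 3)^3, so the eigenvalues are -3 (algebraic multiplicity 3).

For λ = -3: rank(A + 3I) = 1, rank((A + 3I)^2) = 0. The eigenspace has dimension 3 - 1 = 2, so there are 2 Jordan blocks; the rank sequence gives block sizes [2, 1].

Assembling the blocks gives the Jordan form J above.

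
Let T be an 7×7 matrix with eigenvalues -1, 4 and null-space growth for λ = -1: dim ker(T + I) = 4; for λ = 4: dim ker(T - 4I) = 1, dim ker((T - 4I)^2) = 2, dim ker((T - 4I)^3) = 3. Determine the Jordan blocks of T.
Jordan blocks: (-1, 1), (-1, 1), (-1, 1), (-1, 1), (4, 3)

λ = -1: successive nullity increments [4] count blocks of size ≥ k; block sizes are [1, 1, 1, 1].
λ = 4: successive nullity increments [1, 1, 1] count blocks of size ≥ k; block sizes are [3].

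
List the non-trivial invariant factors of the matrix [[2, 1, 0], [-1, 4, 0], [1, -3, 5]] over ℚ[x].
(x - 5)(x - 3)^2

The Jordan structure of A has elementary divisors (x - 3)^2, (x - 5). Arranging the block sizes at each eigenvalue in decreasing order and taking row products gives the invariant factors.

Invariant factors (smallest first, each dividing the next): (x - 5)(x - 3)^2.

Check: the last factor (x - 5)(x - 3)^2 is the minimal polynomial, and the product (x - 5)(x - 3)^2 is the characteristic polynomial.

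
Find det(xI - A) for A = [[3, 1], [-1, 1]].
χ_A(x) = (x - 2)^2

xI - A = [[x - 3, -1], [1, x - 1]].

Expanding det(xI - A) along the first row:
det(xI - A) = + (x - 3)·det([[x - 1]]) - (-1)·det([[1]]).

Evaluating gives χ_A(x) = x^2 - 4x + 4 = (x - 2)^2.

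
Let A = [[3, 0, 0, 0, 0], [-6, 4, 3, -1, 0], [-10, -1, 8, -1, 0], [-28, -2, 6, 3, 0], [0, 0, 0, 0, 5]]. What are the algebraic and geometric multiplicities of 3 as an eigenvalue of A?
algebraic multiplicity 1, geometric multiplicity 1

The characteristic polynomial is (x - 5)^4(x - 3), so the factor x - 3 appears with exponent 1: the algebraic multiplicity is 1.

rank(A - 3I) = 4, so the eigenspace has dimension 5 - 4 = 1: the geometric multiplicity is 1.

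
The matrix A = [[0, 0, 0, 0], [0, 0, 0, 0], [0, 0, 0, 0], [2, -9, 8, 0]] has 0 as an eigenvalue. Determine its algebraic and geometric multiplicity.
The characteristic polynomial is x^4, so the factor x appears with exponent 4: the algebraic multiplicity is 4.

rank(A) = 1, so the eigenspace has dimension 4 - 1 = 3: the geometric multiplicity is 3.

Since 3 < 4, A is not diagonalizable.

algebraic multiplicity 4, geometric multiplicity 3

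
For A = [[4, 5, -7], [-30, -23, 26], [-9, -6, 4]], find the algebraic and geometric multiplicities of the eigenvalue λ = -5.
The characteristic polynomial is (x + 5)^3, so the factor x + 5 appears with exponent 3: the algebraic multiplicity is 3.

rank(A + 5I) = 2, so the eigenspace has dimension 3 - 2 = 1: the geometric multiplicity is 1.

Since 1 < 3, A is not diagonalizable.

algebraic multiplicity 3, geometric multiplicity 1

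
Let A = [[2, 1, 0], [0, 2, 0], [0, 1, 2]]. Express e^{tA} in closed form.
A has Jordan form J = [[2, 1, 0], [0, 2, 0], [0, 0, 2]] with A = PJP^{-1}, so e^{tA} = P e^{tJ} P^{-1}.

For a Jordan block J_k(λ), e^{tJ_k(λ)} = e^{λt} · (I + tN + t^2 N^2/2! + ... + t^{k-1} N^{k-1}/(k-1)!) where N is the nilpotent superdiagonal part.

Assembling the blocks and conjugating back gives the entries of e^{tA} as shown above.

e^{tA} = [[e^{2*t}, t*e^{2*t}, 0], [0, e^{2*t}, 0], [0, t*e^{2*t}, e^{2*t}]]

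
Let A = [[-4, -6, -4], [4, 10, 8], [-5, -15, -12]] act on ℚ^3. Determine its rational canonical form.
The invariant factors of A (the non-unit diagonal entries of the Smith normal form of xI - A over ℚ[x]) are x + 2, (x + 2)^2, each dividing the next. The characteristic polynomial is their product, (x + 2)^3.

The rational canonical form is the block-diagonal matrix of companion matrices C(f_i):
R = [[-2, 0, 0], [0, 0, -4], [0, 1, -4]].

R = [[-2, 0, 0], [0, 0, -4], [0, 1, -4]]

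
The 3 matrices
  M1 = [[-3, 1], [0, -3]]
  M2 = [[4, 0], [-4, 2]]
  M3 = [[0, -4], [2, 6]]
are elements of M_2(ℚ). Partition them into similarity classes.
Characteristic polynomials: χ_{M1} = (x + 3)^2, χ_{M2} = (x - 4)(x - 2), χ_{M3} = (x - 4)(x - 2).

{M1}: invariant factors (x + 3)^2.

{M2, M3}: invariant factors (x - 4)(x - 2).

Matrices are similar if and only if their invariant-factor lists agree; the partition into similarity classes is {M1}, {M2, M3}.

2 classes: {M1}, {M2, M3}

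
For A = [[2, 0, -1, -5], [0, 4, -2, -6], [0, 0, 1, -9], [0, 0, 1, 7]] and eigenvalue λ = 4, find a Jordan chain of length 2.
We seek v_1 ∈ ker((A - 4I)^2) \ ker(A - 4I), then set v_{i+1} = (A - 4I) v_i.

One such chain is v_1 = [[0, 0, 1, 0]]^T, v_2 = [[-1, -2, -3, 1]]^T. Check: (A - 4I) v_2 = [[0, 0, 0, 0]]^T = 0.

v_1 = [[0, 0, 1, 0]]^T, v_2 = [[-1, -2, -3, 1]]^T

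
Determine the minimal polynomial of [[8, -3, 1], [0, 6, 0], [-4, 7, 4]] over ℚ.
m_A(x) = (x - 6)^3

The characteristic polynomial factors as (x - 6)^3. The minimal polynomial is ∏(x - λ)^{k_λ} where k_λ is the size of the largest Jordan block at λ.

For λ = 6: rank(A - 6I) = 2, and the largest Jordan block has size 3 (the smallest k with rank((A - 6I)^k) = rank((A - 6I)^(k+1))).

So m_A(x) = (x - 6)^3.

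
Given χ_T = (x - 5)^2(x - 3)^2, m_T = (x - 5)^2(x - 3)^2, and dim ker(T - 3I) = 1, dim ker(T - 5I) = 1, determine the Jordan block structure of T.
Jordan blocks: (3, 2), (5, 2)

λ = 3: algebraic multiplicity 2 (exponent in χ_T), largest block size 2 (exponent in m_T), 1 block (geometric multiplicity). This forces block sizes [2].
λ = 5: algebraic multiplicity 2 (exponent in χ_T), largest block size 2 (exponent in m_T), 1 block (geometric multiplicity). This forces block sizes [2].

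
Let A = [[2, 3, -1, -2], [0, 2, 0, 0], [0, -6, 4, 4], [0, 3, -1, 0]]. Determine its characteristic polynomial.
χ_A(x) = (x - 2)^4

xI - A = [[x - 2, -3, 1, 2], [0, x - 2, 0, 0], [0, 6, x - 4, -4], [0, -3, 1, x]].

Expanding det(xI - A) along the first row:
det(xI - A) = + (x - 2)·det([[x - 2, 0, 0], [6, x - 4, -4], [-3, 1, x]]) - (-3)·det([[0, 0, 0], [0, x - 4, -4], [0, 1, x]]) + (1)·det([[0, x - 2, 0], [0, 6, -4], [0, -3, x]]) - (2)·det([[0, x - 2, 0], [0, 6, x - 4], [0, -3, 1]]).

Evaluating gives χ_A(x) = x^4 - 8x^3 + 24x^2 - 32x + 16 = (x - 2)^4.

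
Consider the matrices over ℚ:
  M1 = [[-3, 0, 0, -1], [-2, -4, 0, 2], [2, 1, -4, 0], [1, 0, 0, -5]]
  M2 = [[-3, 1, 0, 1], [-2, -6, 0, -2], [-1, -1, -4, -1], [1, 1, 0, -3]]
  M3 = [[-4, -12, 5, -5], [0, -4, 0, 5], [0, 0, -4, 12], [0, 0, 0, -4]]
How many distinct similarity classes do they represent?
2 classes: {M1, M3}, {M2}

Characteristic polynomials: χ_{M1} = (x + 4)^4, χ_{M2} = (x + 4)^4, χ_{M3} = (x + 4)^4.

{M1, M3}: invariant factors (x + 4)^2, (x + 4)^2.

{M2}: invariant factors x + 4, x + 4, (x + 4)^2.

Matrices are similar if and only if their invariant-factor lists agree; the partition into similarity classes is {M1, M3}, {M2}.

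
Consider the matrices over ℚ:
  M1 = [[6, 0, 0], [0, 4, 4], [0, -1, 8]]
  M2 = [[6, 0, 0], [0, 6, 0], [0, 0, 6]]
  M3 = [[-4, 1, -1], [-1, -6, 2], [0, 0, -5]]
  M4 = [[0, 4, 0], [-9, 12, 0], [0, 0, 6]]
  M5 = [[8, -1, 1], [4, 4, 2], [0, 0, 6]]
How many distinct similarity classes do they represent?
3 classes: {M1, M4, M5}, {M2}, {M3}

Characteristic polynomials: χ_{M1} = (x - 6)^3, χ_{M2} = (x - 6)^3, χ_{M3} = (x + 5)^3, χ_{M4} = (x - 6)^3, χ_{M5} = (x - 6)^3.

{M1, M4, M5}: invariant factors x - 6, (x - 6)^2.

{M2}: invariant factors x - 6, x - 6, x - 6.

{M3}: invariant factors (x + 5)^3.

Matrices are similar if and only if their invariant-factor lists agree; the partition into similarity classes is {M1, M4, M5}, {M2}, {M3}.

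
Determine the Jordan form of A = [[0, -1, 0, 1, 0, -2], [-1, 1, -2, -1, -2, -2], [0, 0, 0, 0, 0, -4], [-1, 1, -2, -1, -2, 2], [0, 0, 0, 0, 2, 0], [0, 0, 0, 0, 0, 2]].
The characteristic polynomial is det(xI - A) = x^4(x - 2)^2, so the eigenvalues are 0 (algebraic multiplicity 4), 2 (algebraic multiplicity 2).

For λ = 0: rank(A) = 4, rank(A^2) = 3, rank(A^3) = 2. The eigenspace has dimension 6 - 4 = 2, so there are 2 Jordan blocks; the rank sequence gives block sizes [3, 1].

For λ = 2: rank(A - 2I) = 4. The eigenspace has dimension 6 - 4 = 2, so there are 2 Jordan blocks; the rank sequence gives block sizes [1, 1].

Assembling the blocks gives the Jordan form J above.

J = [[0, 1, 0, 0, 0, 0], [0, 0, 1, 0, 0, 0], [0, 0, 0, 0, 0, 0], [0, 0, 0, 0, 0, 0], [0, 0, 0, 0, 2, 0], [0, 0, 0, 0, 0, 2]]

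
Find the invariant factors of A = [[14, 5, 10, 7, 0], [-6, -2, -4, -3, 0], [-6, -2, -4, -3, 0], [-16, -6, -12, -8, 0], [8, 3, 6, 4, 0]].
x, x, x^3

The Jordan structure of A has elementary divisors x^3, x, x. Arranging the block sizes at each eigenvalue in decreasing order and taking row products gives the invariant factors.

Invariant factors (smallest first, each dividing the next): x, x, x^3.

Check: the last factor x^3 is the minimal polynomial, and the product x^5 is the characteristic polynomial.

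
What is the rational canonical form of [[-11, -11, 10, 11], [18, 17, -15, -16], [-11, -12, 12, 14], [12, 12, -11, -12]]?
R = [[0, 0, 0, -1], [1, 0, 0, 6], [0, 1, 0, -11], [0, 0, 1, 6]]

The invariant factors of A (the non-unit diagonal entries of the Smith normal form of xI - A over ℚ[x]) are (x^2 - 3x + 1)^2, each dividing the next. The characteristic polynomial is their product, (x^2 - 3x + 1)^2.

The rational canonical form is the block-diagonal matrix of companion matrices C(f_i):
R = [[0, 0, 0, -1], [1, 0, 0, 6], [0, 1, 0, -11], [0, 0, 1, 6]].

Note the characteristic polynomial does not split into linear factors over ℚ, so A has no Jordan form over ℚ; the rational canonical form exists over any field.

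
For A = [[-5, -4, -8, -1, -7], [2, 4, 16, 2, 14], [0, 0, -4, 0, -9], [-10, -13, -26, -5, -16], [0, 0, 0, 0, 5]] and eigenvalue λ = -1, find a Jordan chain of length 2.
v_1 = [[0, 0, 0, 1, 0]]^T, v_2 = [[-1, 2, 0, -4, 0]]^T

We seek v_1 ∈ ker((A + I)^2) \ ker(A + I), then set v_{i+1} = (A + I) v_i.

One such chain is v_1 = [[0, 0, 0, 1, 0]]^T, v_2 = [[-1, 2, 0, -4, 0]]^T. Check: (A + I) v_2 = [[0, 0, 0, 0, 0]]^T = 0.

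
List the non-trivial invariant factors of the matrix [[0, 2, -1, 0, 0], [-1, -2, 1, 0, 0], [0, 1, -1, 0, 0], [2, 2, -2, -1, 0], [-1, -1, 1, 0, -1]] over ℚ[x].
The Jordan structure of A has elementary divisors (x + 1)^3, (x + 1), (x + 1). Arranging the block sizes at each eigenvalue in decreasing order and taking row products gives the invariant factors.

Invariant factors (smallest first, each dividing the next): x + 1, x + 1, (x + 1)^3.

Check: the last factor (x + 1)^3 is the minimal polynomial, and the product (x + 1)^5 is the characteristic polynomial.

x + 1, x + 1, (x + 1)^3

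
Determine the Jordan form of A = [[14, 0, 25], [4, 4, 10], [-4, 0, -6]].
The characteristic polynomial is det(xI - A) = (x - 4)^3, so the eigenvalues are 4 (algebraic multiplicity 3).

For λ = 4: rank(A - 4I) = 1, rank((A - 4I)^2) = 0. The eigenspace has dimension 3 - 1 = 2, so there are 2 Jordan blocks; the rank sequence gives block sizes [2, 1].

Assembling the blocks gives the Jordan form J above.

J = [[4, 1, 0], [0, 4, 0], [0, 0, 4]]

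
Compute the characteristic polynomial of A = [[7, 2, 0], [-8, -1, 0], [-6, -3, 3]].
xI - A = [[x - 7, -2, 0], [8, x + 1, 0], [6, 3, x - 3]].

Expanding det(xI - A) along the first row:
det(xI - A) = + (x - 7)·det([[x + 1, 0], [3, x - 3]]) - (-2)·det([[8, 0], [6, x - 3]]) + (0)·det([[8, x + 1], [6, 3]]).

Evaluating gives χ_A(x) = x^3 - 9x^2 + 27x - 27 = (x - 3)^3.

χ_A(x) = (x - 3)^3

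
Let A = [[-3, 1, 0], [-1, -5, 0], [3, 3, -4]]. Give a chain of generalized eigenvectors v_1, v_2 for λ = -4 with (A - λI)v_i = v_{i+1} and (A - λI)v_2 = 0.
v_1 = [[0, 1, -1]]^T, v_2 = [[1, -1, 3]]^T

We seek v_1 ∈ ker((A + 4I)^2) \ ker(A + 4I), then set v_{i+1} = (A + 4I) v_i.

One such chain is v_1 = [[0, 1, -1]]^T, v_2 = [[1, -1, 3]]^T. Check: (A + 4I) v_2 = [[0, 0, 0]]^T = 0.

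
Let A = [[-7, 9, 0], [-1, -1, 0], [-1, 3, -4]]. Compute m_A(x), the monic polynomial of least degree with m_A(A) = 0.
The characteristic polynomial factors as (x + 4)^3. The minimal polynomial is ∏(x - λ)^{k_λ} where k_λ is the size of the largest Jordan block at λ.

For λ = -4: rank(A + 4I) = 1, and the largest Jordan block has size 2 (the smallest k with rank((A + 4I)^k) = rank((A + 4I)^(k+1))).

So m_A(x) = (x + 4)^2.

m_A(x) = (x + 4)^2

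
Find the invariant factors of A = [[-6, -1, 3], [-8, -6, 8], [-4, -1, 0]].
(x + 4)^3

The Jordan structure of A has elementary divisors (x + 4)^3. Arranging the block sizes at each eigenvalue in decreasing order and taking row products gives the invariant factors.

Invariant factors (smallest first, each dividing the next): (x + 4)^3.

Check: the last factor (x + 4)^3 is the minimal polynomial, and the product (x + 4)^3 is the characteristic polynomial.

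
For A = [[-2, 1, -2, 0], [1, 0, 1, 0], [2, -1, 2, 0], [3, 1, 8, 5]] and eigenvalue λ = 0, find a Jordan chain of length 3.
v_1 = [[0, 0, 1, -2]]^T, v_2 = [[-2, 1, 2, -2]]^T, v_3 = [[1, 0, -1, 1]]^T

We seek v_1 ∈ ker(A^3) \ ker(A^2), then set v_{i+1} = A v_i.

One such chain is v_1 = [[0, 0, 1, -2]]^T, v_2 = [[-2, 1, 2, -2]]^T, v_3 = [[1, 0, -1, 1]]^T. Check: A v_3 = [[0, 0, 0, 0]]^T = 0.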